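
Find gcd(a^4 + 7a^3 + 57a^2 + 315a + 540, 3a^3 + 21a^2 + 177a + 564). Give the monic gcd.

a + 4

Repeated division with remainder:
  a^4 + 7a^3 + 57a^2 + 315a + 540 = ((1/3)a)(3a^3 + 21a^2 + 177a + 564) + (-2a^2 + 127a + 540)
  3a^3 + 21a^2 + 177a + 564 = (-(3/2)a - 423/4)(-2a^2 + 127a + 540) + ((57669/4)a + 57669)
  -2a^2 + 127a + 540 = (-(8/57669)a + 180/19223)((57669/4)a + 57669) + (0)
Last nonzero remainder: (57669/4)a + 57669. Dividing through by 57669/4 gives the monic gcd a + 4.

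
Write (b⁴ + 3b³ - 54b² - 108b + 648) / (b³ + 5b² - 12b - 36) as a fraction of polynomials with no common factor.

(b² - 36)/(b + 2)

Euclidean algorithm in ℚ[b]:
  b⁴ + 3b³ - 54b² - 108b + 648 = (b - 2)(b³ + 5b² - 12b - 36) + (-32b² - 96b + 576)
  b³ + 5b² - 12b - 36 = (-(1/32)b - 1/16)(-32b² - 96b + 576) + (0)
Last nonzero remainder: -32b² - 96b + 576. Dividing through by -32 gives the monic gcd b² + 3b - 18.
Cancel b² + 3b - 18 from numerator and denominator to get the reduced form.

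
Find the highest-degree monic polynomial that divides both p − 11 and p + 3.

Apply the Euclidean algorithm:
  p − 11 = (p + 3) + (−14)
  p + 3 = (−(1/14)p − 3/14)(−14) + (0)
The last nonzero remainder is the constant −14, so the polynomials are coprime and gcd = 1.

1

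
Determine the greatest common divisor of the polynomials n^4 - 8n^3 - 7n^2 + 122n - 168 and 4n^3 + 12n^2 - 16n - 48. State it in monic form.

n - 2

By polynomial division,
  n^4 - 8n^3 - 7n^2 + 122n - 168 = ((1/4)n - 11/4)(4n^3 + 12n^2 - 16n - 48) + (30n^2 + 90n - 300)
  4n^3 + 12n^2 - 16n - 48 = ((2/15)n)(30n^2 + 90n - 300) + (24n - 48)
  30n^2 + 90n - 300 = ((5/4)n + 25/4)(24n - 48) + (0)
Last nonzero remainder: 24n - 48. Dividing through by 24 gives the monic gcd n - 2.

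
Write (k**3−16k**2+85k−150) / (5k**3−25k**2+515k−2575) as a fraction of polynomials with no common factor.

By polynomial division,
  k**3−16k**2+85k−150 = (1/5)(5k**3−25k**2+515k−2575) + (−11k**2−18k+365)
  5k**3−25k**2+515k−2575 = (−(5/11)k+365/121)(−11k**2−18k+365) + ((88960/121)k−444800/121)
  −11k**2−18k+365 = (−(1331/88960)k−8833/88960)((88960/121)k−444800/121) + (0)
Last nonzero remainder: (88960/121)k−444800/121. Dividing through by 88960/121 gives the monic gcd k−5.
Cancel k−5 from numerator and denominator to get the reduced form.

(k**2−11k+30)/(5k**2+515)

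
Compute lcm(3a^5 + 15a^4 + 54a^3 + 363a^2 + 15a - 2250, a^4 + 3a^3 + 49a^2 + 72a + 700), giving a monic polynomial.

Euclidean algorithm in ℚ[a]:
  3a^5 + 15a^4 + 54a^3 + 363a^2 + 15a - 2250 = (3a + 6)(a^4 + 3a^3 + 49a^2 + 72a + 700) + (-111a^3 - 147a^2 - 2517a - 6450)
  a^4 + 3a^3 + 49a^2 + 72a + 700 = (-(1/111)a - 62/4107)(-111a^3 - 147a^2 - 2517a - 6450) + ((33000/1369)a^2 - (33000/1369)a + 825000/1369)
  -111a^3 - 147a^2 - 2517a - 6450 = (-(50653/11000)a - 58867/5500)((33000/1369)a^2 - (33000/1369)a + 825000/1369) + (0)
Last nonzero remainder: (33000/1369)a^2 - (33000/1369)a + 825000/1369. Dividing through by 33000/1369 gives the monic gcd a^2 - a + 25.
Then lcm(f, g) = f·g / gcd(f, g); expanding and making the result monic gives the answer.

a^7 + 9a^6 + 66a^5 + 333a^4 + 993a^3 + 2658a^2 - 2860a - 21000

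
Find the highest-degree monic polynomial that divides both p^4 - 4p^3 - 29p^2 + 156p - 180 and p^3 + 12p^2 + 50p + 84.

Euclidean algorithm in ℚ[p]:
  p^4 - 4p^3 - 29p^2 + 156p - 180 = (p - 16)(p^3 + 12p^2 + 50p + 84) + (113p^2 + 872p + 1164)
  p^3 + 12p^2 + 50p + 84 = ((1/113)p + 484/12769)(113p^2 + 872p + 1164) + ((84870/12769)p + 509220/12769)
  113p^2 + 872p + 1164 = ((1442897/84870)p + 1238593/42435)((84870/12769)p + 509220/12769) + (0)
Last nonzero remainder: (84870/12769)p + 509220/12769. Dividing through by 84870/12769 gives the monic gcd p + 6.

p + 6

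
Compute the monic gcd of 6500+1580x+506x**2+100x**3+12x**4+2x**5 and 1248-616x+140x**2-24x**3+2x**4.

Repeated division with remainder:
  2x**5+12x**4+100x**3+506x**2+1580x+6500 = (x+18)(2x**4-24x**3+140x**2-616x+1248) + (392x**3-1398x**2+11420x-15964)
  2x**4-24x**3+140x**2-616x+1248 = ((1/196)x-1653/38416)(392x**3-1398x**2+11420x-15964) + ((414513/19208)x**2-(414513/9604)x+5388669/9604)
  392x**3-1398x**2+11420x-15964 = ((7529536/414513)x-11793712/414513)((414513/19208)x**2-(414513/9604)x+5388669/9604) + (0)
Last nonzero remainder: (414513/19208)x**2-(414513/9604)x+5388669/9604. Dividing through by 414513/19208 gives the monic gcd x**2-2x+26.

26-2x+x**2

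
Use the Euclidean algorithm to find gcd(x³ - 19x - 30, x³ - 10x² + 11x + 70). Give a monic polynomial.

Repeated division with remainder:
  x³ - 19x - 30 = (x³ - 10x² + 11x + 70) + (10x² - 30x - 100)
  x³ - 10x² + 11x + 70 = ((1/10)x - 7/10)(10x² - 30x - 100) + (0)
Last nonzero remainder: 10x² - 30x - 100. Dividing through by 10 gives the monic gcd x² - 3x - 10.

x² - 3x - 10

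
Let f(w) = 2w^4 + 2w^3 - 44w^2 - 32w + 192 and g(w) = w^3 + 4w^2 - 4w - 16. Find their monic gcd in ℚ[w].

w^2 + 2w - 8

Repeated division with remainder:
  2w^4 + 2w^3 - 44w^2 - 32w + 192 = (2w - 6)(w^3 + 4w^2 - 4w - 16) + (-12w^2 - 24w + 96)
  w^3 + 4w^2 - 4w - 16 = (-(1/12)w - 1/6)(-12w^2 - 24w + 96) + (0)
Last nonzero remainder: -12w^2 - 24w + 96. Dividing through by -12 gives the monic gcd w^2 + 2w - 8.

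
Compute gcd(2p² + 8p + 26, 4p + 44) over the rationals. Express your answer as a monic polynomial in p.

Apply the Euclidean algorithm:
  2p² + 8p + 26 = ((1/2)p − 7/2)(4p + 44) + (180)
  4p + 44 = ((1/45)p + 11/45)(180) + (0)
The last nonzero remainder is the constant 180, so the polynomials are coprime and gcd = 1.

1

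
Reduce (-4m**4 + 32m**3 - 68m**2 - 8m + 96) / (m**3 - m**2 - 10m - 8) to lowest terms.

By polynomial division,
  -4m**4 + 32m**3 - 68m**2 - 8m + 96 = (-4m + 28)(m**3 - m**2 - 10m - 8) + (-80m**2 + 240m + 320)
  m**3 - m**2 - 10m - 8 = (-(1/80)m - 1/40)(-80m**2 + 240m + 320) + (0)
Last nonzero remainder: -80m**2 + 240m + 320. Dividing through by -80 gives the monic gcd m**2 - 3m - 4.
Cancel m**2 - 3m - 4 from numerator and denominator to get the reduced form.

(-4m**2 + 20m - 24)/(m + 2)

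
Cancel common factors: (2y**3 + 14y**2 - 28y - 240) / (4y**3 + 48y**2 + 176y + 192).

(y**2 + y - 20)/(2y**2 + 12y + 16)

Repeated division with remainder:
  2y**3 + 14y**2 - 28y - 240 = (1/2)(4y**3 + 48y**2 + 176y + 192) + (-10y**2 - 116y - 336)
  4y**3 + 48y**2 + 176y + 192 = (-(2/5)y - 4/25)(-10y**2 - 116y - 336) + ((576/25)y + 3456/25)
  -10y**2 - 116y - 336 = (-(125/288)y - 175/72)((576/25)y + 3456/25) + (0)
Last nonzero remainder: (576/25)y + 3456/25. Dividing through by 576/25 gives the monic gcd y + 6.
Cancel y + 6 from numerator and denominator to get the reduced form.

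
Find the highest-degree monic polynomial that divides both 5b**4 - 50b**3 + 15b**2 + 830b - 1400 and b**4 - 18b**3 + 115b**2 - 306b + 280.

Euclidean algorithm in ℚ[b]:
  5b**4 - 50b**3 + 15b**2 + 830b - 1400 = (5)(b**4 - 18b**3 + 115b**2 - 306b + 280) + (40b**3 - 560b**2 + 2360b - 2800)
  b**4 - 18b**3 + 115b**2 - 306b + 280 = ((1/40)b - 1/10)(40b**3 - 560b**2 + 2360b - 2800) + (0)
Last nonzero remainder: 40b**3 - 560b**2 + 2360b - 2800. Dividing through by 40 gives the monic gcd b**3 - 14b**2 + 59b - 70.

b**3 - 14b**2 + 59b - 70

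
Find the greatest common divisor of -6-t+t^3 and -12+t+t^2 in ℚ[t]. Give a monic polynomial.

Apply the Euclidean algorithm:
  t^3-t-6 = (t-1)(t^2+t-12) + (12t-18)
  t^2+t-12 = ((1/12)t+5/24)(12t-18) + (-33/4)
  12t-18 = (-(16/11)t+24/11)(-33/4) + (0)
The last nonzero remainder is the constant -33/4, so the polynomials are coprime and gcd = 1.

1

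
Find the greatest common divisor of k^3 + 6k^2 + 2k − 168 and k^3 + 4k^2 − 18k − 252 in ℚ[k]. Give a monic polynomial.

k^2 + 10k + 42

Apply the Euclidean algorithm:
  k^3 + 6k^2 + 2k − 168 = (k^3 + 4k^2 − 18k − 252) + (2k^2 + 20k + 84)
  k^3 + 4k^2 − 18k − 252 = ((1/2)k − 3)(2k^2 + 20k + 84) + (0)
Last nonzero remainder: 2k^2 + 20k + 84. Dividing through by 2 gives the monic gcd k^2 + 10k + 42.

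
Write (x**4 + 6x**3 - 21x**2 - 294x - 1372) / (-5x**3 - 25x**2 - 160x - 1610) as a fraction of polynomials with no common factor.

Repeated division with remainder:
  x**4 + 6x**3 - 21x**2 - 294x - 1372 = (-(1/5)x - 1/5)(-5x**3 - 25x**2 - 160x - 1610) + (-58x**2 - 648x - 1694)
  -5x**3 - 25x**2 - 160x - 1610 = ((5/58)x - 895/1682)(-58x**2 - 648x - 1694) + (-(301725/841)x - 2112075/841)
  -58x**2 - 648x - 1694 = ((48778/301725)x + 203522/301725)(-(301725/841)x - 2112075/841) + (0)
Last nonzero remainder: -(301725/841)x - 2112075/841. Dividing through by -301725/841 gives the monic gcd x + 7.
Cancel x + 7 from numerator and denominator to get the reduced form.

(-x**3 + x**2 + 14x + 196)/(5x**2 - 10x + 230)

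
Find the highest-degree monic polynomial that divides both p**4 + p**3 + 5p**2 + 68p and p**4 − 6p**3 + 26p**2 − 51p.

p**3 − 3p**2 + 17p

Apply the Euclidean algorithm:
  p**4 + p**3 + 5p**2 + 68p = (p**4 − 6p**3 + 26p**2 − 51p) + (7p**3 − 21p**2 + 119p)
  p**4 − 6p**3 + 26p**2 − 51p = ((1/7)p − 3/7)(7p**3 − 21p**2 + 119p) + (0)
Last nonzero remainder: 7p**3 − 21p**2 + 119p. Dividing through by 7 gives the monic gcd p**3 − 3p**2 + 17p.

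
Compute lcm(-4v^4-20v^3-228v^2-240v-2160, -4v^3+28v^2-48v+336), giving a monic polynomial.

v^5-2v^4+22v^3-339v^2+120v-3780

By polynomial division,
  -4v^4-20v^3-228v^2-240v-2160 = (v+12)(-4v^3+28v^2-48v+336) + (-516v^2-6192)
  -4v^3+28v^2-48v+336 = ((1/129)v-7/129)(-516v^2-6192) + (0)
Last nonzero remainder: -516v^2-6192. Dividing through by -516 gives the monic gcd v^2+12.
Then lcm(f, g) = f·g / gcd(f, g); expanding and making the result monic gives the answer.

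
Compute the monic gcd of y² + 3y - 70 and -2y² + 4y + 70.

y - 7

Repeated division with remainder:
  y² + 3y - 70 = (-1/2)(-2y² + 4y + 70) + (5y - 35)
  -2y² + 4y + 70 = (-(2/5)y - 2)(5y - 35) + (0)
Last nonzero remainder: 5y - 35. Dividing through by 5 gives the monic gcd y - 7.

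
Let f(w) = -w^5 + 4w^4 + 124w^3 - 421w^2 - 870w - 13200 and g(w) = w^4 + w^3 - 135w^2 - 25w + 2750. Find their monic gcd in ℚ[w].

Euclidean algorithm in ℚ[w]:
  -w^5 + 4w^4 + 124w^3 - 421w^2 - 870w - 13200 = (-w + 5)(w^4 + w^3 - 135w^2 - 25w + 2750) + (-16w^3 + 229w^2 + 2005w - 26950)
  w^4 + w^3 - 135w^2 - 25w + 2750 = (-(1/16)w - 245/256)(-16w^3 + 229w^2 + 2005w - 26950) + ((53625/256)w^2 + (53625/256)w - 2949375/128)
  -16w^3 + 229w^2 + 2005w - 26950 = (-(4096/53625)w + 12544/10725)((53625/256)w^2 + (53625/256)w - 2949375/128) + (0)
Last nonzero remainder: (53625/256)w^2 + (53625/256)w - 2949375/128. Dividing through by 53625/256 gives the monic gcd w^2 + w - 110.

w^2 + w - 110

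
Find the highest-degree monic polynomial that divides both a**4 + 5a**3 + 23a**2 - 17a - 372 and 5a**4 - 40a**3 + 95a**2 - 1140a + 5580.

a**2 + 4a + 31

Apply the Euclidean algorithm:
  a**4 + 5a**3 + 23a**2 - 17a - 372 = (1/5)(5a**4 - 40a**3 + 95a**2 - 1140a + 5580) + (13a**3 + 4a**2 + 211a - 1488)
  5a**4 - 40a**3 + 95a**2 - 1140a + 5580 = ((5/13)a - 540/169)(13a**3 + 4a**2 + 211a - 1488) + ((4500/169)a**2 + (18000/169)a + 139500/169)
  13a**3 + 4a**2 + 211a - 1488 = ((2197/4500)a - 676/375)((4500/169)a**2 + (18000/169)a + 139500/169) + (0)
Last nonzero remainder: (4500/169)a**2 + (18000/169)a + 139500/169. Dividing through by 4500/169 gives the monic gcd a**2 + 4a + 31.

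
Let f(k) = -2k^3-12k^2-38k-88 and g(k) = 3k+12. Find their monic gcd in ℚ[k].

By polynomial division,
  -2k^3-12k^2-38k-88 = (-(2/3)k^2-(4/3)k-22/3)(3k+12) + (0)
Last nonzero remainder: 3k+12. Dividing through by 3 gives the monic gcd k+4.

k+4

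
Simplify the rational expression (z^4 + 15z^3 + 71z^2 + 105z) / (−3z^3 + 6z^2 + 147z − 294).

(−z^3 − 8z^2 − 15z)/(3z^2 − 27z + 42)

Repeated division with remainder:
  z^4 + 15z^3 + 71z^2 + 105z = (−(1/3)z − 17/3)(−3z^3 + 6z^2 + 147z − 294) + (154z^2 + 840z − 1666)
  −3z^3 + 6z^2 + 147z − 294 = (−(3/154)z + 123/847)(154z^2 + 840z − 1666) + (−(900/121)z − 6300/121)
  154z^2 + 840z − 1666 = (−(9317/450)z + 14399/450)(−(900/121)z − 6300/121) + (0)
Last nonzero remainder: −(900/121)z − 6300/121. Dividing through by −900/121 gives the monic gcd z + 7.
Cancel z + 7 from numerator and denominator to get the reduced form.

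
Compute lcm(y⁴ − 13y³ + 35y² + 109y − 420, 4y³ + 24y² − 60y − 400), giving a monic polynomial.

By polynomial division,
  y⁴ − 13y³ + 35y² + 109y − 420 = ((1/4)y − 19/4)(4y³ + 24y² − 60y − 400) + (164y² − 76y − 2320)
  4y³ + 24y² − 60y − 400 = ((1/41)y + 265/1681)(164y² − 76y − 2320) + ((14400/1681)y − 57600/1681)
  164y² − 76y − 2320 = ((68921/3600)y + 48749/720)((14400/1681)y − 57600/1681) + (0)
Last nonzero remainder: (14400/1681)y − 57600/1681. Dividing through by 14400/1681 gives the monic gcd y − 4.
Then lcm(f, g) = f·g / gcd(f, g); expanding and making the result monic gives the answer.

y⁶ − 3y⁵ − 70y⁴ + 134y³ + 1545y² − 1475y − 10500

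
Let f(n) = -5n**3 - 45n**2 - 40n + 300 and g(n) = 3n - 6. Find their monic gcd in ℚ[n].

n - 2

Apply the Euclidean algorithm:
  -5n**3 - 45n**2 - 40n + 300 = (-(5/3)n**2 - (55/3)n - 50)(3n - 6) + (0)
Last nonzero remainder: 3n - 6. Dividing through by 3 gives the monic gcd n - 2.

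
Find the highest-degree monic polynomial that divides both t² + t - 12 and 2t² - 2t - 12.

t - 3

Repeated division with remainder:
  t² + t - 12 = (1/2)(2t² - 2t - 12) + (2t - 6)
  2t² - 2t - 12 = (t + 2)(2t - 6) + (0)
Last nonzero remainder: 2t - 6. Dividing through by 2 gives the monic gcd t - 3.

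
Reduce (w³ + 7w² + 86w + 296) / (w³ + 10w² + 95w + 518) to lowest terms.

By polynomial division,
  w³ + 7w² + 86w + 296 = (w³ + 10w² + 95w + 518) + (-3w² - 9w - 222)
  w³ + 10w² + 95w + 518 = (-(1/3)w - 7/3)(-3w² - 9w - 222) + (0)
Last nonzero remainder: -3w² - 9w - 222. Dividing through by -3 gives the monic gcd w² + 3w + 74.
Cancel w² + 3w + 74 from numerator and denominator to get the reduced form.

(w + 4)/(w + 7)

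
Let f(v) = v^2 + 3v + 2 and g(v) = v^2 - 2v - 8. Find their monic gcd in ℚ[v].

Repeated division with remainder:
  v^2 + 3v + 2 = (v^2 - 2v - 8) + (5v + 10)
  v^2 - 2v - 8 = ((1/5)v - 4/5)(5v + 10) + (0)
Last nonzero remainder: 5v + 10. Dividing through by 5 gives the monic gcd v + 2.

v + 2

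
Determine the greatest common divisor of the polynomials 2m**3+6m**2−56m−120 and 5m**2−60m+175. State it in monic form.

m−5

By polynomial division,
  2m**3+6m**2−56m−120 = ((2/5)m+6)(5m**2−60m+175) + (234m−1170)
  5m**2−60m+175 = ((5/234)m−35/234)(234m−1170) + (0)
Last nonzero remainder: 234m−1170. Dividing through by 234 gives the monic gcd m−5.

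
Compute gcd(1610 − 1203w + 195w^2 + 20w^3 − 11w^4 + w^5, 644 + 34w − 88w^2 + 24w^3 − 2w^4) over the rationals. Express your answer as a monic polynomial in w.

By polynomial division,
  w^5 − 11w^4 + 20w^3 + 195w^2 − 1203w + 1610 = (−(1/2)w − 1/2)(−2w^4 + 24w^3 − 88w^2 + 34w + 644) + (−12w^3 + 168w^2 − 864w + 1932)
  −2w^4 + 24w^3 − 88w^2 + 34w + 644 = ((1/6)w + 1/3)(−12w^3 + 168w^2 − 864w + 1932) + (0)
Last nonzero remainder: −12w^3 + 168w^2 − 864w + 1932. Dividing through by −12 gives the monic gcd w^3 − 14w^2 + 72w − 161.

−161 + 72w − 14w^2 + w^3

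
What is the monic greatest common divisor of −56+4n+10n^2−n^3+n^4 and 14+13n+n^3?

14−n+n^2

Euclidean algorithm in ℚ[n]:
  n^4−n^3+10n^2+4n−56 = (n−1)(n^3+13n+14) + (−3n^2+3n−42)
  n^3+13n+14 = (−(1/3)n−1/3)(−3n^2+3n−42) + (0)
Last nonzero remainder: −3n^2+3n−42. Dividing through by −3 gives the monic gcd n^2−n+14.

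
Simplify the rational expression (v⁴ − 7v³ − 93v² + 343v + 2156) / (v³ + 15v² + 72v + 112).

(v² − 18v + 77)/(v + 4)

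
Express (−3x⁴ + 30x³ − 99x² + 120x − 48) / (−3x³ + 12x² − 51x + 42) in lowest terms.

(x³ − 9x² + 24x − 16)/(x² − 3x + 14)

Euclidean algorithm in ℚ[x]:
  −3x⁴ + 30x³ − 99x² + 120x − 48 = (x − 6)(−3x³ + 12x² − 51x + 42) + (24x² − 228x + 204)
  −3x³ + 12x² − 51x + 42 = (−(1/8)x − 11/16)(24x² − 228x + 204) + (−(729/4)x + 729/4)
  24x² − 228x + 204 = (−(32/243)x + 272/243)(−(729/4)x + 729/4) + (0)
Last nonzero remainder: −(729/4)x + 729/4. Dividing through by −729/4 gives the monic gcd x − 1.
Cancel x − 1 from numerator and denominator to get the reduced form.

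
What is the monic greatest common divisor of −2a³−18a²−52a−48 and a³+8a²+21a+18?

a²+5a+6

By polynomial division,
  −2a³−18a²−52a−48 = (−2)(a³+8a²+21a+18) + (−2a²−10a−12)
  a³+8a²+21a+18 = (−(1/2)a−3/2)(−2a²−10a−12) + (0)
Last nonzero remainder: −2a²−10a−12. Dividing through by −2 gives the monic gcd a²+5a+6.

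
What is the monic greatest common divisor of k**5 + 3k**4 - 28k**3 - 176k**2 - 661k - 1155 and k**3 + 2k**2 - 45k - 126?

k**2 - 4k - 21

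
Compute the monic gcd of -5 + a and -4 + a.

By polynomial division,
  a - 5 = (a - 4) + (-1)
  a - 4 = (-a + 4)(-1) + (0)
The last nonzero remainder is the constant -1, so the polynomials are coprime and gcd = 1.

1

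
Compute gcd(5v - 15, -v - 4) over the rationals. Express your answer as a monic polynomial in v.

Repeated division with remainder:
  5v - 15 = (-5)(-v - 4) + (-35)
  -v - 4 = ((1/35)v + 4/35)(-35) + (0)
The last nonzero remainder is the constant -35, so the polynomials are coprime and gcd = 1.

1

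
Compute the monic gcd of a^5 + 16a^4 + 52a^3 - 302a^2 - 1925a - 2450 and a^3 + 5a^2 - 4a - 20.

By polynomial division,
  a^5 + 16a^4 + 52a^3 - 302a^2 - 1925a - 2450 = (a^2 + 11a + 1)(a^3 + 5a^2 - 4a - 20) + (-243a^2 - 1701a - 2430)
  a^3 + 5a^2 - 4a - 20 = (-(1/243)a + 2/243)(-243a^2 - 1701a - 2430) + (0)
Last nonzero remainder: -243a^2 - 1701a - 2430. Dividing through by -243 gives the monic gcd a^2 + 7a + 10.

a^2 + 7a + 10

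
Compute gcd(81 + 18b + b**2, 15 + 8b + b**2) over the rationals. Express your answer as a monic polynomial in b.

By polynomial division,
  b**2 + 18b + 81 = (b**2 + 8b + 15) + (10b + 66)
  b**2 + 8b + 15 = ((1/10)b + 7/50)(10b + 66) + (144/25)
  10b + 66 = ((125/72)b + 275/24)(144/25) + (0)
The last nonzero remainder is the constant 144/25, so the polynomials are coprime and gcd = 1.

1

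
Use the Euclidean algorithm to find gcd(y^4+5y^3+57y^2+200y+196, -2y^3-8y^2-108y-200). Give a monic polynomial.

y+2

Repeated division with remainder:
  y^4+5y^3+57y^2+200y+196 = (-(1/2)y-1/2)(-2y^3-8y^2-108y-200) + (-y^2+46y+96)
  -2y^3-8y^2-108y-200 = (2y+100)(-y^2+46y+96) + (-4900y-9800)
  -y^2+46y+96 = ((1/4900)y-12/1225)(-4900y-9800) + (0)
Last nonzero remainder: -4900y-9800. Dividing through by -4900 gives the monic gcd y+2.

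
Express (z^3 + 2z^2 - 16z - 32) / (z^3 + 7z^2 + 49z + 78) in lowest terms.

(z^2 - 16)/(z^2 + 5z + 39)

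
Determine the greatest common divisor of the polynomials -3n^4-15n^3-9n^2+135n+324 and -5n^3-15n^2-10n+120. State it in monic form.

n^2+5n+12

By polynomial division,
  -3n^4-15n^3-9n^2+135n+324 = ((3/5)n+6/5)(-5n^3-15n^2-10n+120) + (15n^2+75n+180)
  -5n^3-15n^2-10n+120 = (-(1/3)n+2/3)(15n^2+75n+180) + (0)
Last nonzero remainder: 15n^2+75n+180. Dividing through by 15 gives the monic gcd n^2+5n+12.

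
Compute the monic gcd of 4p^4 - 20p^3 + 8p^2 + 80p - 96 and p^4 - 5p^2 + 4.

p^2 - 4

By polynomial division,
  4p^4 - 20p^3 + 8p^2 + 80p - 96 = (4)(p^4 - 5p^2 + 4) + (-20p^3 + 28p^2 + 80p - 112)
  p^4 - 5p^2 + 4 = (-(1/20)p - 7/100)(-20p^3 + 28p^2 + 80p - 112) + ((24/25)p^2 - 96/25)
  -20p^3 + 28p^2 + 80p - 112 = (-(125/6)p + 175/6)((24/25)p^2 - 96/25) + (0)
Last nonzero remainder: (24/25)p^2 - 96/25. Dividing through by 24/25 gives the monic gcd p^2 - 4.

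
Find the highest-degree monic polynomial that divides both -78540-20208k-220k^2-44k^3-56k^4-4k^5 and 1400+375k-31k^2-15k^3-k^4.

By polynomial division,
  -4k^5-56k^4-44k^3-220k^2-20208k-78540 = (4k-4)(-k^4-15k^3-31k^2+375k+1400) + (20k^3-1844k^2-24308k-72940)
  -k^4-15k^3-31k^2+375k+1400 = (-(1/20)k-134/25)(20k^3-1844k^2-24308k-72940) + (-(278256/25)k^2-(3339072/25)k-1947792/5)
  20k^3-1844k^2-24308k-72940 = (-(125/69564)k+13025/69564)(-(278256/25)k^2-(3339072/25)k-1947792/5) + (0)
Last nonzero remainder: -(278256/25)k^2-(3339072/25)k-1947792/5. Dividing through by -278256/25 gives the monic gcd k^2+12k+35.

35+12k+k^2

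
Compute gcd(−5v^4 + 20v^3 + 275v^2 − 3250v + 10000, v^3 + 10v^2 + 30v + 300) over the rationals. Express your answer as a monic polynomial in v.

v + 10

Repeated division with remainder:
  −5v^4 + 20v^3 + 275v^2 − 3250v + 10000 = (−5v + 70)(v^3 + 10v^2 + 30v + 300) + (−275v^2 − 3850v − 11000)
  v^3 + 10v^2 + 30v + 300 = (−(1/275)v + 4/275)(−275v^2 − 3850v − 11000) + (46v + 460)
  −275v^2 − 3850v − 11000 = (−(275/46)v − 550/23)(46v + 460) + (0)
Last nonzero remainder: 46v + 460. Dividing through by 46 gives the monic gcd v + 10.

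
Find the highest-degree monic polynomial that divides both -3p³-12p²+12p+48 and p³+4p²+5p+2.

p+2

Apply the Euclidean algorithm:
  -3p³-12p²+12p+48 = (-3)(p³+4p²+5p+2) + (27p+54)
  p³+4p²+5p+2 = ((1/27)p²+(2/27)p+1/27)(27p+54) + (0)
Last nonzero remainder: 27p+54. Dividing through by 27 gives the monic gcd p+2.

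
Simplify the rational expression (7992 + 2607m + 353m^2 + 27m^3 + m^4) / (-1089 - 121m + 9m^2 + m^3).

(888 + 191m + 18m^2 + m^3)/(-121 + m^2)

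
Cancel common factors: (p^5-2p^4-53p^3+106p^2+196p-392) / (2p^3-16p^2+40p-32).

Euclidean algorithm in ℚ[p]:
  p^5-2p^4-53p^3+106p^2+196p-392 = ((1/2)p^2+3p-25/2)(2p^3-16p^2+40p-32) + (-198p^2+792p-792)
  2p^3-16p^2+40p-32 = (-(1/99)p+4/99)(-198p^2+792p-792) + (0)
Last nonzero remainder: -198p^2+792p-792. Dividing through by -198 gives the monic gcd p^2-4p+4.
Cancel p^2-4p+4 from numerator and denominator to get the reduced form.

(p^3+2p^2-49p-98)/(2p-8)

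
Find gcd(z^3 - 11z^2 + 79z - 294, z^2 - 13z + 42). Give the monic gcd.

z - 6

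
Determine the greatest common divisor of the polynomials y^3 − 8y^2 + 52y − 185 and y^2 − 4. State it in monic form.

Apply the Euclidean algorithm:
  y^3 − 8y^2 + 52y − 185 = (y − 8)(y^2 − 4) + (56y − 217)
  y^2 − 4 = ((1/56)y + 31/448)(56y − 217) + (705/64)
  56y − 217 = ((3584/705)y − 13888/705)(705/64) + (0)
The last nonzero remainder is the constant 705/64, so the polynomials are coprime and gcd = 1.

1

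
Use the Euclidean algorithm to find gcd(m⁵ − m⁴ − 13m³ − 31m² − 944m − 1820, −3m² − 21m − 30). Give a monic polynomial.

m² + 7m + 10

Repeated division with remainder:
  m⁵ − m⁴ − 13m³ − 31m² − 944m − 1820 = (−(1/3)m³ + (8/3)m² − 11m + 182/3)(−3m² − 21m − 30) + (0)
Last nonzero remainder: −3m² − 21m − 30. Dividing through by −3 gives the monic gcd m² + 7m + 10.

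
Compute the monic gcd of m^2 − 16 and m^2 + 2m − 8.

m + 4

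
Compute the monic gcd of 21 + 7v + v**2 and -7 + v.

1

Euclidean algorithm in ℚ[v]:
  v**2 + 7v + 21 = (v + 14)(v - 7) + (119)
  v - 7 = ((1/119)v - 1/17)(119) + (0)
The last nonzero remainder is the constant 119, so the polynomials are coprime and gcd = 1.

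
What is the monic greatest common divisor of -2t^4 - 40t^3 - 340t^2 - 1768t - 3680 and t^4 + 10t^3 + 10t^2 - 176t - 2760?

t^3 + 16t^2 + 106t + 460

Apply the Euclidean algorithm:
  -2t^4 - 40t^3 - 340t^2 - 1768t - 3680 = (-2)(t^4 + 10t^3 + 10t^2 - 176t - 2760) + (-20t^3 - 320t^2 - 2120t - 9200)
  t^4 + 10t^3 + 10t^2 - 176t - 2760 = (-(1/20)t + 3/10)(-20t^3 - 320t^2 - 2120t - 9200) + (0)
Last nonzero remainder: -20t^3 - 320t^2 - 2120t - 9200. Dividing through by -20 gives the monic gcd t^3 + 16t^2 + 106t + 460.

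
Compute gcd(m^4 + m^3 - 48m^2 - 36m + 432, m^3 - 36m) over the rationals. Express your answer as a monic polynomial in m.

m^2 - 36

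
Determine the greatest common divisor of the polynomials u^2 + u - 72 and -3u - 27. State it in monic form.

Repeated division with remainder:
  u^2 + u - 72 = (-(1/3)u + 8/3)(-3u - 27) + (0)
Last nonzero remainder: -3u - 27. Dividing through by -3 gives the monic gcd u + 9.

u + 9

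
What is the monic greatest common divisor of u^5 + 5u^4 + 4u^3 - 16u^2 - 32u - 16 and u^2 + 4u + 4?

Repeated division with remainder:
  u^5 + 5u^4 + 4u^3 - 16u^2 - 32u - 16 = (u^3 + u^2 - 4u - 4)(u^2 + 4u + 4) + (0)
The last nonzero remainder u^2 + 4u + 4 is already monic.

u^2 + 4u + 4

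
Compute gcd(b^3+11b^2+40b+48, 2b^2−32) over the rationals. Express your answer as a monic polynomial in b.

Euclidean algorithm in ℚ[b]:
  b^3+11b^2+40b+48 = ((1/2)b+11/2)(2b^2−32) + (56b+224)
  2b^2−32 = ((1/28)b−1/7)(56b+224) + (0)
Last nonzero remainder: 56b+224. Dividing through by 56 gives the monic gcd b+4.

b+4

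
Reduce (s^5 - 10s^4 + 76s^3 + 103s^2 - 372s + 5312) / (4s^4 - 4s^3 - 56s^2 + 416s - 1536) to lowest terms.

(s^3 - 7s^2 + 39s + 332)/(4s^2 + 8s - 96)

Repeated division with remainder:
  s^5 - 10s^4 + 76s^3 + 103s^2 - 372s + 5312 = ((1/4)s - 9/4)(4s^4 - 4s^3 - 56s^2 + 416s - 1536) + (81s^3 - 127s^2 + 948s + 1856)
  4s^4 - 4s^3 - 56s^2 + 416s - 1536 = ((4/81)s + 184/6561)(81s^3 - 127s^2 + 948s + 1856) + (-(651200/6561)s^2 + (651200/2187)s - 10419200/6561)
  81s^3 - 127s^2 + 948s + 1856 = (-(531441/651200)s - 190269/162800)(-(651200/6561)s^2 + (651200/2187)s - 10419200/6561) + (0)
Last nonzero remainder: -(651200/6561)s^2 + (651200/2187)s - 10419200/6561. Dividing through by -651200/6561 gives the monic gcd s^2 - 3s + 16.
Cancel s^2 - 3s + 16 from numerator and denominator to get the reduced form.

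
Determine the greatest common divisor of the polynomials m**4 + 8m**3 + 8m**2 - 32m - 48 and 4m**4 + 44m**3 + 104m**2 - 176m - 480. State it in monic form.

By polynomial division,
  m**4 + 8m**3 + 8m**2 - 32m - 48 = (1/4)(4m**4 + 44m**3 + 104m**2 - 176m - 480) + (-3m**3 - 18m**2 + 12m + 72)
  4m**4 + 44m**3 + 104m**2 - 176m - 480 = (-(4/3)m - 20/3)(-3m**3 - 18m**2 + 12m + 72) + (0)
Last nonzero remainder: -3m**3 - 18m**2 + 12m + 72. Dividing through by -3 gives the monic gcd m**3 + 6m**2 - 4m - 24.

m**3 + 6m**2 - 4m - 24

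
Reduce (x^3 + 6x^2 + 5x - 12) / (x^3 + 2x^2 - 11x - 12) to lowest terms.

(x^2 + 2x - 3)/(x^2 - 2x - 3)

Repeated division with remainder:
  x^3 + 6x^2 + 5x - 12 = (x^3 + 2x^2 - 11x - 12) + (4x^2 + 16x)
  x^3 + 2x^2 - 11x - 12 = ((1/4)x - 1/2)(4x^2 + 16x) + (-3x - 12)
  4x^2 + 16x = (-(4/3)x)(-3x - 12) + (0)
Last nonzero remainder: -3x - 12. Dividing through by -3 gives the monic gcd x + 4.
Cancel x + 4 from numerator and denominator to get the reduced form.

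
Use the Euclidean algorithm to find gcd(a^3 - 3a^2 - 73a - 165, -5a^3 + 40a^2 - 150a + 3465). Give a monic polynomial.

Euclidean algorithm in ℚ[a]:
  a^3 - 3a^2 - 73a - 165 = (-1/5)(-5a^3 + 40a^2 - 150a + 3465) + (5a^2 - 103a + 528)
  -5a^3 + 40a^2 - 150a + 3465 = (-a - 63/5)(5a^2 - 103a + 528) + (-(4599/5)a + 50589/5)
  5a^2 - 103a + 528 = (-(25/4599)a + 80/1533)(-(4599/5)a + 50589/5) + (0)
Last nonzero remainder: -(4599/5)a + 50589/5. Dividing through by -4599/5 gives the monic gcd a - 11.

a - 11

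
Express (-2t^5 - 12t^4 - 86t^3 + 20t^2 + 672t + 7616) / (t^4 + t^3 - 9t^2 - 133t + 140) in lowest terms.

Euclidean algorithm in ℚ[t]:
  -2t^5 - 12t^4 - 86t^3 + 20t^2 + 672t + 7616 = (-2t - 10)(t^4 + t^3 - 9t^2 - 133t + 140) + (-94t^3 - 336t^2 - 378t + 9016)
  t^4 + t^3 - 9t^2 - 133t + 140 = (-(1/94)t + 121/4418)(-94t^3 - 336t^2 - 378t + 9016) + (-(8436/2209)t^2 - (59052/2209)t - 236208/2209)
  -94t^3 - 336t^2 - 378t + 9016 = ((103823/4218)t - 355649/4218)(-(8436/2209)t^2 - (59052/2209)t - 236208/2209) + (0)
Last nonzero remainder: -(8436/2209)t^2 - (59052/2209)t - 236208/2209. Dividing through by -8436/2209 gives the monic gcd t^2 + 7t + 28.
Cancel t^2 + 7t + 28 from numerator and denominator to get the reduced form.

(-2t^3 + 2t^2 - 44t + 272)/(t^2 - 6t + 5)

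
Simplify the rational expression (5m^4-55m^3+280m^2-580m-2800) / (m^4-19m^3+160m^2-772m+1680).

(5m+10)/(m-6)

Apply the Euclidean algorithm:
  5m^4-55m^3+280m^2-580m-2800 = (5)(m^4-19m^3+160m^2-772m+1680) + (40m^3-520m^2+3280m-11200)
  m^4-19m^3+160m^2-772m+1680 = ((1/40)m-3/20)(40m^3-520m^2+3280m-11200) + (0)
Last nonzero remainder: 40m^3-520m^2+3280m-11200. Dividing through by 40 gives the monic gcd m^3-13m^2+82m-280.
Cancel m^3-13m^2+82m-280 from numerator and denominator to get the reduced form.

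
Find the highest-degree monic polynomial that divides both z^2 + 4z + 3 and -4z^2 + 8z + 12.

z + 1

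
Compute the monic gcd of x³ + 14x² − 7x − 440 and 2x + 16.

Repeated division with remainder:
  x³ + 14x² − 7x − 440 = ((1/2)x² + 3x − 55/2)(2x + 16) + (0)
Last nonzero remainder: 2x + 16. Dividing through by 2 gives the monic gcd x + 8.

x + 8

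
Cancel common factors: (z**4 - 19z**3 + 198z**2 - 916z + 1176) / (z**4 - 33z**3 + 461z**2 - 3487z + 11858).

(z**2 - 8z + 12)/(z**2 - 22z + 121)

By polynomial division,
  z**4 - 19z**3 + 198z**2 - 916z + 1176 = (z**4 - 33z**3 + 461z**2 - 3487z + 11858) + (14z**3 - 263z**2 + 2571z - 10682)
  z**4 - 33z**3 + 461z**2 - 3487z + 11858 = ((1/14)z - 199/196)(14z**3 - 263z**2 + 2571z - 10682) + ((2025/196)z**2 - (22275/196)z + 2025/2)
  14z**3 - 263z**2 + 2571z - 10682 = ((2744/2025)z - 21364/2025)((2025/196)z**2 - (22275/196)z + 2025/2) + (0)
Last nonzero remainder: (2025/196)z**2 - (22275/196)z + 2025/2. Dividing through by 2025/196 gives the monic gcd z**2 - 11z + 98.
Cancel z**2 - 11z + 98 from numerator and denominator to get the reduced form.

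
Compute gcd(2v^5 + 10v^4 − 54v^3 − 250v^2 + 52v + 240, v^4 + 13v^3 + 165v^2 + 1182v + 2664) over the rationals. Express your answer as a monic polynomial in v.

Repeated division with remainder:
  2v^5 + 10v^4 − 54v^3 − 250v^2 + 52v + 240 = (2v − 16)(v^4 + 13v^3 + 165v^2 + 1182v + 2664) + (−176v^3 + 26v^2 + 13636v + 42864)
  v^4 + 13v^3 + 165v^2 + 1182v + 2664 = (−(1/176)v − 1157/15488)(−176v^3 + 26v^2 + 13636v + 42864) + ((1892785/7744)v^2 + (9463925/3872)v + 5678355/968)
  −176v^3 + 26v^2 + 13636v + 42864 = (−(1362944/1892785)v + 13830784/1892785)((1892785/7744)v^2 + (9463925/3872)v + 5678355/968) + (0)
Last nonzero remainder: (1892785/7744)v^2 + (9463925/3872)v + 5678355/968. Dividing through by 1892785/7744 gives the monic gcd v^2 + 10v + 24.

v^2 + 10v + 24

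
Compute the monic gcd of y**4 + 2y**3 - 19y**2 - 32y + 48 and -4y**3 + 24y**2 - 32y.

y - 4

Apply the Euclidean algorithm:
  y**4 + 2y**3 - 19y**2 - 32y + 48 = (-(1/4)y - 2)(-4y**3 + 24y**2 - 32y) + (21y**2 - 96y + 48)
  -4y**3 + 24y**2 - 32y = (-(4/21)y + 40/147)(21y**2 - 96y + 48) + ((160/49)y - 640/49)
  21y**2 - 96y + 48 = ((1029/160)y - 147/40)((160/49)y - 640/49) + (0)
Last nonzero remainder: (160/49)y - 640/49. Dividing through by 160/49 gives the monic gcd y - 4.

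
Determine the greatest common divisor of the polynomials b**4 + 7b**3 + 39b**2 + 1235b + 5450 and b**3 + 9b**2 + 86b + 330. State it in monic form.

Euclidean algorithm in ℚ[b]:
  b**4 + 7b**3 + 39b**2 + 1235b + 5450 = (b − 2)(b**3 + 9b**2 + 86b + 330) + (−29b**2 + 1077b + 6110)
  b**3 + 9b**2 + 86b + 330 = (−(1/29)b − 1338/841)(−29b**2 + 1077b + 6110) + ((1690542/841)b + 8452710/841)
  −29b**2 + 1077b + 6110 = (−(24389/1690542)b + 513851/845271)((1690542/841)b + 8452710/841) + (0)
Last nonzero remainder: (1690542/841)b + 8452710/841. Dividing through by 1690542/841 gives the monic gcd b + 5.

b + 5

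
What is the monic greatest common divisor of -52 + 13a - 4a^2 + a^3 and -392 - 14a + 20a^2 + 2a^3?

-4 + a

By polynomial division,
  a^3 - 4a^2 + 13a - 52 = (1/2)(2a^3 + 20a^2 - 14a - 392) + (-14a^2 + 20a + 144)
  2a^3 + 20a^2 - 14a - 392 = (-(1/7)a - 80/49)(-14a^2 + 20a + 144) + ((1922/49)a - 7688/49)
  -14a^2 + 20a + 144 = (-(343/961)a - 882/961)((1922/49)a - 7688/49) + (0)
Last nonzero remainder: (1922/49)a - 7688/49. Dividing through by 1922/49 gives the monic gcd a - 4.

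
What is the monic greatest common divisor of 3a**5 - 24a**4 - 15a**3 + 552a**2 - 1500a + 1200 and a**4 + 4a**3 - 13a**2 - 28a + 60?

a**3 + a**2 - 16a + 20

Repeated division with remainder:
  3a**5 - 24a**4 - 15a**3 + 552a**2 - 1500a + 1200 = (3a - 36)(a**4 + 4a**3 - 13a**2 - 28a + 60) + (168a**3 + 168a**2 - 2688a + 3360)
  a**4 + 4a**3 - 13a**2 - 28a + 60 = ((1/168)a + 1/56)(168a**3 + 168a**2 - 2688a + 3360) + (0)
Last nonzero remainder: 168a**3 + 168a**2 - 2688a + 3360. Dividing through by 168 gives the monic gcd a**3 + a**2 - 16a + 20.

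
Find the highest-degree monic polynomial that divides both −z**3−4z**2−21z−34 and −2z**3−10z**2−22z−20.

z+2

Apply the Euclidean algorithm:
  −z**3−4z**2−21z−34 = (1/2)(−2z**3−10z**2−22z−20) + (z**2−10z−24)
  −2z**3−10z**2−22z−20 = (−2z−30)(z**2−10z−24) + (−370z−740)
  z**2−10z−24 = (−(1/370)z+6/185)(−370z−740) + (0)
Last nonzero remainder: −370z−740. Dividing through by −370 gives the monic gcd z+2.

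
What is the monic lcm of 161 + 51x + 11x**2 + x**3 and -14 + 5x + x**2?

-322 + 59x + 29x**2 + 9x**3 + x**4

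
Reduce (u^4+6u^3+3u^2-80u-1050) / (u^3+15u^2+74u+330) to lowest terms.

Euclidean algorithm in ℚ[u]:
  u^4+6u^3+3u^2-80u-1050 = (u-9)(u^3+15u^2+74u+330) + (64u^2+256u+1920)
  u^3+15u^2+74u+330 = ((1/64)u+11/64)(64u^2+256u+1920) + (0)
Last nonzero remainder: 64u^2+256u+1920. Dividing through by 64 gives the monic gcd u^2+4u+30.
Cancel u^2+4u+30 from numerator and denominator to get the reduced form.

(u^2+2u-35)/(u+11)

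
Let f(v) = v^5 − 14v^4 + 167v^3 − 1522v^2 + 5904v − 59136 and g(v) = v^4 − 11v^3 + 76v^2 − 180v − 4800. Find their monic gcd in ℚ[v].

v^2 − 6v + 96

Euclidean algorithm in ℚ[v]:
  v^5 − 14v^4 + 167v^3 − 1522v^2 + 5904v − 59136 = (v − 3)(v^4 − 11v^3 + 76v^2 − 180v − 4800) + (58v^3 − 1114v^2 + 10164v − 73536)
  v^4 − 11v^3 + 76v^2 − 180v − 4800 = ((1/58)v + 119/841)(58v^3 − 1114v^2 + 10164v − 73536) + ((49104/841)v^2 − (294624/841)v + 4713984/841)
  58v^3 − 1114v^2 + 10164v − 73536 = ((24389/24552)v − 322103/24552)((49104/841)v^2 − (294624/841)v + 4713984/841) + (0)
Last nonzero remainder: (49104/841)v^2 − (294624/841)v + 4713984/841. Dividing through by 49104/841 gives the monic gcd v^2 − 6v + 96.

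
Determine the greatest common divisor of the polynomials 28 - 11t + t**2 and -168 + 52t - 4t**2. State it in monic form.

Euclidean algorithm in ℚ[t]:
  t**2 - 11t + 28 = (-1/4)(-4t**2 + 52t - 168) + (2t - 14)
  -4t**2 + 52t - 168 = (-2t + 12)(2t - 14) + (0)
Last nonzero remainder: 2t - 14. Dividing through by 2 gives the monic gcd t - 7.

-7 + t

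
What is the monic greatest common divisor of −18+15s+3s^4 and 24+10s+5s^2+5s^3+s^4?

Apply the Euclidean algorithm:
  3s^4+15s−18 = (3)(s^4+5s^3+5s^2+10s+24) + (−15s^3−15s^2−15s−90)
  s^4+5s^3+5s^2+10s+24 = (−(1/15)s−4/15)(−15s^3−15s^2−15s−90) + (0)
Last nonzero remainder: −15s^3−15s^2−15s−90. Dividing through by −15 gives the monic gcd s^3+s^2+s+6.

6+s+s^2+s^3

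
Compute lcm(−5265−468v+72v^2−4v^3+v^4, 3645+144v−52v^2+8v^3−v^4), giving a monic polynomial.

−426465−16848v+2439v^2−1080v^3+169v^4−8v^5+v^6

Repeated division with remainder:
  v^4−4v^3+72v^2−468v−5265 = (−1)(−v^4+8v^3−52v^2+144v+3645) + (4v^3+20v^2−324v−1620)
  −v^4+8v^3−52v^2+144v+3645 = (−(1/4)v+13/4)(4v^3+20v^2−324v−1620) + (−198v^2+792v+8910)
  4v^3+20v^2−324v−1620 = (−(2/99)v−2/11)(−198v^2+792v+8910) + (0)
Last nonzero remainder: −198v^2+792v+8910. Dividing through by −198 gives the monic gcd v^2−4v−45.
Then lcm(f, g) = f·g / gcd(f, g); expanding and making the result monic gives the answer.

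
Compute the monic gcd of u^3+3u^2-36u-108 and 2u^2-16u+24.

Euclidean algorithm in ℚ[u]:
  u^3+3u^2-36u-108 = ((1/2)u+11/2)(2u^2-16u+24) + (40u-240)
  2u^2-16u+24 = ((1/20)u-1/10)(40u-240) + (0)
Last nonzero remainder: 40u-240. Dividing through by 40 gives the monic gcd u-6.

u-6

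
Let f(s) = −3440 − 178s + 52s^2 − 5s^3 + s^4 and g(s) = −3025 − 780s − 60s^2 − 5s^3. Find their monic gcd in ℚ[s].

Euclidean algorithm in ℚ[s]:
  s^4 − 5s^3 + 52s^2 − 178s − 3440 = (−(1/5)s + 17/5)(−5s^3 − 60s^2 − 780s − 3025) + (100s^2 + 1869s + 6845)
  −5s^3 − 60s^2 − 780s − 3025 = (−(1/20)s + 669/2000)(100s^2 + 1869s + 6845) + (−(2125861/2000)s − 2125861/400)
  100s^2 + 1869s + 6845 = (−(200000/2125861)s − 2738000/2125861)(−(2125861/2000)s − 2125861/400) + (0)
Last nonzero remainder: −(2125861/2000)s − 2125861/400. Dividing through by −2125861/2000 gives the monic gcd s + 5.

5 + s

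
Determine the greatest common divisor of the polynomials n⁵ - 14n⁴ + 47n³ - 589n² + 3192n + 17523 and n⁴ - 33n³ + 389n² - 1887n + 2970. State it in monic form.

n² - 20n + 99

Repeated division with remainder:
  n⁵ - 14n⁴ + 47n³ - 589n² + 3192n + 17523 = (n + 19)(n⁴ - 33n³ + 389n² - 1887n + 2970) + (285n³ - 6093n² + 36075n - 38907)
  n⁴ - 33n³ + 389n² - 1887n + 2970 = ((1/285)n - 368/9025)(285n³ - 6093n² + 36075n - 38907) + ((126126/9025)n² - (504504/1805)n + 12486474/9025)
  285n³ - 6093n² + 36075n - 38907 = ((857375/42042)n - 1182275/42042)((126126/9025)n² - (504504/1805)n + 12486474/9025) + (0)
Last nonzero remainder: (126126/9025)n² - (504504/1805)n + 12486474/9025. Dividing through by 126126/9025 gives the monic gcd n² - 20n + 99.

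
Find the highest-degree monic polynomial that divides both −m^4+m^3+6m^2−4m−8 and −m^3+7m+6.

m^2+3m+2

By polynomial division,
  −m^4+m^3+6m^2−4m−8 = (m−1)(−m^3+7m+6) + (−m^2−3m−2)
  −m^3+7m+6 = (m−3)(−m^2−3m−2) + (0)
Last nonzero remainder: −m^2−3m−2. Dividing through by −1 gives the monic gcd m^2+3m+2.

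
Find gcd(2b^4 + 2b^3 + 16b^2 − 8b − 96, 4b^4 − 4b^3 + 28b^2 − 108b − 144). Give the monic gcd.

b^2 + b + 12

Repeated division with remainder:
  2b^4 + 2b^3 + 16b^2 − 8b − 96 = (1/2)(4b^4 − 4b^3 + 28b^2 − 108b − 144) + (4b^3 + 2b^2 + 46b − 24)
  4b^4 − 4b^3 + 28b^2 − 108b − 144 = (b − 3/2)(4b^3 + 2b^2 + 46b − 24) + (−15b^2 − 15b − 180)
  4b^3 + 2b^2 + 46b − 24 = (−(4/15)b + 2/15)(−15b^2 − 15b − 180) + (0)
Last nonzero remainder: −15b^2 − 15b − 180. Dividing through by −15 gives the monic gcd b^2 + b + 12.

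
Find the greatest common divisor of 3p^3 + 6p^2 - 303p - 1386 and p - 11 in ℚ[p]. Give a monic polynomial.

p - 11

Euclidean algorithm in ℚ[p]:
  3p^3 + 6p^2 - 303p - 1386 = (3p^2 + 39p + 126)(p - 11) + (0)
The last nonzero remainder p - 11 is already monic.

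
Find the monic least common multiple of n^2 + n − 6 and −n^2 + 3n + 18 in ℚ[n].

n^3 − 5n^2 − 12n + 36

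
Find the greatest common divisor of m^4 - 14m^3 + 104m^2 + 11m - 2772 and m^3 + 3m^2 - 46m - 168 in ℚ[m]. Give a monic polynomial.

By polynomial division,
  m^4 - 14m^3 + 104m^2 + 11m - 2772 = (m - 17)(m^3 + 3m^2 - 46m - 168) + (201m^2 - 603m - 5628)
  m^3 + 3m^2 - 46m - 168 = ((1/201)m + 2/67)(201m^2 - 603m - 5628) + (0)
Last nonzero remainder: 201m^2 - 603m - 5628. Dividing through by 201 gives the monic gcd m^2 - 3m - 28.

m^2 - 3m - 28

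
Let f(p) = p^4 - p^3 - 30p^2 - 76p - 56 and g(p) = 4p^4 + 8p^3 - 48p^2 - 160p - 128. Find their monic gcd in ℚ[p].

p^3 + 6p^2 + 12p + 8

Repeated division with remainder:
  p^4 - p^3 - 30p^2 - 76p - 56 = (1/4)(4p^4 + 8p^3 - 48p^2 - 160p - 128) + (-3p^3 - 18p^2 - 36p - 24)
  4p^4 + 8p^3 - 48p^2 - 160p - 128 = (-(4/3)p + 16/3)(-3p^3 - 18p^2 - 36p - 24) + (0)
Last nonzero remainder: -3p^3 - 18p^2 - 36p - 24. Dividing through by -3 gives the monic gcd p^3 + 6p^2 + 12p + 8.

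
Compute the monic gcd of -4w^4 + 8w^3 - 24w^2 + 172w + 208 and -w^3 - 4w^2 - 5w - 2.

Euclidean algorithm in ℚ[w]:
  -4w^4 + 8w^3 - 24w^2 + 172w + 208 = (4w - 24)(-w^3 - 4w^2 - 5w - 2) + (-100w^2 + 60w + 160)
  -w^3 - 4w^2 - 5w - 2 = ((1/100)w + 23/500)(-100w^2 + 60w + 160) + (-(234/25)w - 234/25)
  -100w^2 + 60w + 160 = ((1250/117)w - 2000/117)(-(234/25)w - 234/25) + (0)
Last nonzero remainder: -(234/25)w - 234/25. Dividing through by -234/25 gives the monic gcd w + 1.

w + 1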